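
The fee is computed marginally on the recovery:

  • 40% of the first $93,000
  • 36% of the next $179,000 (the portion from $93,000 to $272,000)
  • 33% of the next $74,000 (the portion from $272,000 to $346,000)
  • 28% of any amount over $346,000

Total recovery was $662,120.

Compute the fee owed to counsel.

First $93,000 at 40% = $37,200.00
Next $179,000 at 36% = $64,440.00
Next $74,000 at 33% = $24,420.00
Remaining $316,120 at 28% = $88,513.60
Fee: $37,200.00 + $64,440.00 + $24,420.00 + $88,513.60 = $214,573.60

$214,573.60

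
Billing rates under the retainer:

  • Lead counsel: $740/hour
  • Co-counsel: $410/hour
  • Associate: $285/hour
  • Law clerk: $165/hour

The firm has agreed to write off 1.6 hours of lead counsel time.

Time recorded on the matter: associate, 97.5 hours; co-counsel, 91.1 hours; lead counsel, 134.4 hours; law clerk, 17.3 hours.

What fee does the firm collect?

Lead counsel: 134.4 × $740 = $99,456.00
Co-counsel: 91.1 × $410 = $37,351.00
Associate: 97.5 × $285 = $27,787.50
Law clerk: 17.3 × $165 = $2,854.50
Subtotal: $167,449.00
Write-off: 1.6 × $740 = $1,184.00
Total: $167,449.00 − $1,184.00 = $166,265.00

$166,265.00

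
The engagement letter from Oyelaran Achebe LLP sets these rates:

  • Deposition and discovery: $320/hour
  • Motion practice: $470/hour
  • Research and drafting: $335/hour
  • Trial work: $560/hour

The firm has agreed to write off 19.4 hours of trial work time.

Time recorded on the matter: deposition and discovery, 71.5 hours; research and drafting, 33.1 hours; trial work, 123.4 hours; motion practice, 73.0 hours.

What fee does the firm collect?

$126,518.50

Deposition and discovery: 71.5 × $320 = $22,880.00
Motion practice: 73.0 × $470 = $34,310.00
Research and drafting: 33.1 × $335 = $11,088.50
Trial work: 123.4 × $560 = $69,104.00
Subtotal: $137,382.50
Write-off: 19.4 × $560 = $10,864.00
Total: $137,382.50 − $10,864.00 = $126,518.50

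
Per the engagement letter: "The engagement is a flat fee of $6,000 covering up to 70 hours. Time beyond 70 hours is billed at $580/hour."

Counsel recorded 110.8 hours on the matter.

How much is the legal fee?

Flat fee: $6,000.00
Excess hours: 110.8 − 70 = 40.8
Overrun: 40.8 × $580 = $23,664.00
Total: $6,000.00 + $23,664.00 = $29,664.00

$29,664.00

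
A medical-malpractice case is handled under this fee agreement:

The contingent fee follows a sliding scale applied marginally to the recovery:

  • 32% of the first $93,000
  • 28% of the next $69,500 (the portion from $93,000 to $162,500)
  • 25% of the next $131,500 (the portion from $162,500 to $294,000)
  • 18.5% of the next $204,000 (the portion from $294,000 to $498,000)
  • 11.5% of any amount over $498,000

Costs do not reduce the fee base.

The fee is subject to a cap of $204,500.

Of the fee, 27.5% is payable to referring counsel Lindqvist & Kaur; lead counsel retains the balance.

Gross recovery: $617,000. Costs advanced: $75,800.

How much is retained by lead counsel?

$96,802.00

Fee base is the gross recovery, $617,000; costs are reimbursed separately.
First $93,000 at 32% = $29,760.00
Next $69,500 at 28% = $19,460.00
Next $131,500 at 25% = $32,875.00
Next $204,000 at 18.5% = $37,740.00
Remaining $119,000 at 11.5% = $13,685.00
Fee: $29,760.00 + $19,460.00 + $32,875.00 + $37,740.00 + $13,685.00 = $133,520.00
$133,520.00 is under the $204,500 cap.
Referral share: 27.5% of $133,520.00 = $36,718.00; lead counsel retains $133,520.00 − $36,718.00 = $96,802.00.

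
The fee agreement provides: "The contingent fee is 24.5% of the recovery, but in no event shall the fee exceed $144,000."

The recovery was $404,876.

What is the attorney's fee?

24.5% of $404,876 = $99,194.62
That is under the $144,000 cap.

$99,194.62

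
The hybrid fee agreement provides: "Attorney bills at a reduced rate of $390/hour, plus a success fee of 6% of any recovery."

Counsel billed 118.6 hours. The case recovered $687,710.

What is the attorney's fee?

$87,516.60

Hourly: 118.6 × $390 = $46,254.00
Success fee: 6% of $687,710 = $41,262.60
Total: $46,254.00 + $41,262.60 = $87,516.60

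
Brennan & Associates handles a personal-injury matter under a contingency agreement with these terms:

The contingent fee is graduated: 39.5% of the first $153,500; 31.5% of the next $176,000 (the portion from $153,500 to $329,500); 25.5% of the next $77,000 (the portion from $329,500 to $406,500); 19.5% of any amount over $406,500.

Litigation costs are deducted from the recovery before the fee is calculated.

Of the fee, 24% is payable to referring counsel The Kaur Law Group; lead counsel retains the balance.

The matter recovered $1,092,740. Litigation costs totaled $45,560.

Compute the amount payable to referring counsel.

$62,553.62

Fee base (net of costs): $1,092,740 − $45,560 = $1,047,180
First $153,500 at 39.5% = $60,632.50
Next $176,000 at 31.5% = $55,440.00
Next $77,000 at 25.5% = $19,635.00
Remaining $640,680 at 19.5% = $124,932.60
Fee: $60,632.50 + $55,440.00 + $19,635.00 + $124,932.60 = $260,640.10
Referral share: 24% of $260,640.10 = $62,553.62; lead counsel retains $260,640.10 − $62,553.62 = $198,086.48.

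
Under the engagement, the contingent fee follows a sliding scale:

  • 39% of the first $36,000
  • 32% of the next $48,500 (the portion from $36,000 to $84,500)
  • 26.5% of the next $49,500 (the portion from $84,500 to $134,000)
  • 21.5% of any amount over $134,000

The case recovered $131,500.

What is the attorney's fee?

$42,015.00

First $36,000 at 39% = $14,040.00
Next $48,500 at 32% = $15,520.00
Remaining $47,000 at 26.5% = $12,455.00
Fee: $14,040.00 + $15,520.00 + $12,455.00 = $42,015.00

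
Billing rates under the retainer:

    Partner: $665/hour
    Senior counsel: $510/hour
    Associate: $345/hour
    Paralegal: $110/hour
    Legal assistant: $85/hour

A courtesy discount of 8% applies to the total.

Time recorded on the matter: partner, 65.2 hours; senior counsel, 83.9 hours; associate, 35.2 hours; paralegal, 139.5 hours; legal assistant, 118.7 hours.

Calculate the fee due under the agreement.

$113,827.46

Partner: 65.2 × $665 = $43,358.00
Senior counsel: 83.9 × $510 = $42,789.00
Associate: 35.2 × $345 = $12,144.00
Paralegal: 139.5 × $110 = $15,345.00
Legal assistant: 118.7 × $85 = $10,089.50
Subtotal: $123,725.50
Less 8% discount: −$9,898.04
Total: $123,725.50 − $9,898.04 = $113,827.46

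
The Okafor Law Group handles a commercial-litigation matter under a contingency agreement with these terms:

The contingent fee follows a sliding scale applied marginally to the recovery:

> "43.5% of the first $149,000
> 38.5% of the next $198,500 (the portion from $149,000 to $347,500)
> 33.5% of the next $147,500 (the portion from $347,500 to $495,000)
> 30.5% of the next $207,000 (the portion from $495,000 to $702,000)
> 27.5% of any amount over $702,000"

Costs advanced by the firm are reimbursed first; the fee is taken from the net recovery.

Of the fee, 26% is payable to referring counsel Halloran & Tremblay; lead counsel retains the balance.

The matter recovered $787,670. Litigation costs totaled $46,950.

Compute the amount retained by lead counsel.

Fee base (net of costs): $787,670 − $46,950 = $740,720
First $149,000 at 43.5% = $64,815.00
Next $198,500 at 38.5% = $76,422.50
Next $147,500 at 33.5% = $49,412.50
Next $207,000 at 30.5% = $63,135.00
Remaining $38,720 at 27.5% = $10,648.00
Fee: $64,815.00 + $76,422.50 + $49,412.50 + $63,135.00 + $10,648.00 = $264,433.00
Referral share: 26% of $264,433.00 = $68,752.58; lead counsel retains $264,433.00 − $68,752.58 = $195,680.42.

$195,680.42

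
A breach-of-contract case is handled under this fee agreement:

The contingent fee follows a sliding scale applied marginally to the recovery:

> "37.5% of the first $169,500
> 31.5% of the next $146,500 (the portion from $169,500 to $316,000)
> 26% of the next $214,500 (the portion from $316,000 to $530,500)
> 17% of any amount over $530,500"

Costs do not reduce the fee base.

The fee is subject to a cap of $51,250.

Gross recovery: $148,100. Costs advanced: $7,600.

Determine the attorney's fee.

Fee base is the gross recovery, $148,100; costs are reimbursed separately.
First $148,100 at 37.5% = $55,537.50
$55,537.50 exceeds the $51,250 cap, so the fee is capped at $51,250.00.

$51,250.00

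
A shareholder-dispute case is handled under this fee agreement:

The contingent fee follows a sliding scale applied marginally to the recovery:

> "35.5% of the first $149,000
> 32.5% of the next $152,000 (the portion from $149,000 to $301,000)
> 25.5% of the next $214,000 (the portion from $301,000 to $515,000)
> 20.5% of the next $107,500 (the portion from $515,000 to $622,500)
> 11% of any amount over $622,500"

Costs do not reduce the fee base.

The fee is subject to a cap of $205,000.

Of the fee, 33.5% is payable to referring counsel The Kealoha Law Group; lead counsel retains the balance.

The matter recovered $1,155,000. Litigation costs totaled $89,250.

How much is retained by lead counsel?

$136,325.00

Fee base is the gross recovery, $1,155,000; costs are reimbursed separately.
First $149,000 at 35.5% = $52,895.00
Next $152,000 at 32.5% = $49,400.00
Next $214,000 at 25.5% = $54,570.00
Next $107,500 at 20.5% = $22,037.50
Remaining $532,500 at 11% = $58,575.00
Fee: $52,895.00 + $49,400.00 + $54,570.00 + $22,037.50 + $58,575.00 = $237,477.50
$237,477.50 exceeds the $205,000 cap, so the fee is capped at $205,000.00.
Referral share: 33.5% of $205,000.00 = $68,675.00; lead counsel retains $205,000.00 − $68,675.00 = $136,325.00.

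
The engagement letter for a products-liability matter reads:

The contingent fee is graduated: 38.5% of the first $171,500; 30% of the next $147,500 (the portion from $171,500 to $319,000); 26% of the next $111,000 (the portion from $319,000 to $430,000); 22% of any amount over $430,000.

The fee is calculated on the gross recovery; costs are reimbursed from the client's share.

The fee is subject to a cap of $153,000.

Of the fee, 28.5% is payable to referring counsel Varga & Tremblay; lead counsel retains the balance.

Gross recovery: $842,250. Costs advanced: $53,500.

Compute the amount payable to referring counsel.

Fee base is the gross recovery, $842,250; costs are reimbursed separately.
First $171,500 at 38.5% = $66,027.50
Next $147,500 at 30% = $44,250.00
Next $111,000 at 26% = $28,860.00
Remaining $412,250 at 22% = $90,695.00
Fee: $66,027.50 + $44,250.00 + $28,860.00 + $90,695.00 = $229,832.50
$229,832.50 exceeds the $153,000 cap, so the fee is capped at $153,000.00.
Referral share: 28.5% of $153,000.00 = $43,605.00; lead counsel retains $153,000.00 − $43,605.00 = $109,395.00.

$43,605.00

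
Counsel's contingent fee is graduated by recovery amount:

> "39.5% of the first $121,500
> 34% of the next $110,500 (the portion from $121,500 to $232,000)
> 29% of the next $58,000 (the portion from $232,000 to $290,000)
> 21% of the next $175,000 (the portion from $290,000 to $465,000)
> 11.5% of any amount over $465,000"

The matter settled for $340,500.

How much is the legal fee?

$112,987.50

First $121,500 at 39.5% = $47,992.50
Next $110,500 at 34% = $37,570.00
Next $58,000 at 29% = $16,820.00
Remaining $50,500 at 21% = $10,605.00
Fee: $47,992.50 + $37,570.00 + $16,820.00 + $10,605.00 = $112,987.50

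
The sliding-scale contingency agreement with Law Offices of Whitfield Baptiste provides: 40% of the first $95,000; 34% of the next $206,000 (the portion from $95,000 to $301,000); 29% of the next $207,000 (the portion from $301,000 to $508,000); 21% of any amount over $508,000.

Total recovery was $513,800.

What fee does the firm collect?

$169,288.00

First $95,000 at 40% = $38,000.00
Next $206,000 at 34% = $70,040.00
Next $207,000 at 29% = $60,030.00
Remaining $5,800 at 21% = $1,218.00
Fee: $38,000.00 + $70,040.00 + $60,030.00 + $1,218.00 = $169,288.00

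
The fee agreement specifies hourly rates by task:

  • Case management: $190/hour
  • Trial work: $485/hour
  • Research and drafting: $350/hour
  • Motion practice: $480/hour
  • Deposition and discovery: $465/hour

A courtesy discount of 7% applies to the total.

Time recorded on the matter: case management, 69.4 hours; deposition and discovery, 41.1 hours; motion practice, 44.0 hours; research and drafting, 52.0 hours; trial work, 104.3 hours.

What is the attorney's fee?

Case management: 69.4 × $190 = $13,186.00
Trial work: 104.3 × $485 = $50,585.50
Research and drafting: 52.0 × $350 = $18,200.00
Motion practice: 44.0 × $480 = $21,120.00
Deposition and discovery: 41.1 × $465 = $19,111.50
Subtotal: $122,203.00
Less 7% discount: −$8,554.21
Total: $122,203.00 − $8,554.21 = $113,648.79

$113,648.79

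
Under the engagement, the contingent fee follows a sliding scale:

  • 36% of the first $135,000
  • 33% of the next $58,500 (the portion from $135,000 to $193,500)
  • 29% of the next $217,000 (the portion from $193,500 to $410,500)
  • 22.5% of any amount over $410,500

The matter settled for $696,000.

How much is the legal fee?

$195,072.50

First $135,000 at 36% = $48,600.00
Next $58,500 at 33% = $19,305.00
Next $217,000 at 29% = $62,930.00
Remaining $285,500 at 22.5% = $64,237.50
Fee: $48,600.00 + $19,305.00 + $62,930.00 + $64,237.50 = $195,072.50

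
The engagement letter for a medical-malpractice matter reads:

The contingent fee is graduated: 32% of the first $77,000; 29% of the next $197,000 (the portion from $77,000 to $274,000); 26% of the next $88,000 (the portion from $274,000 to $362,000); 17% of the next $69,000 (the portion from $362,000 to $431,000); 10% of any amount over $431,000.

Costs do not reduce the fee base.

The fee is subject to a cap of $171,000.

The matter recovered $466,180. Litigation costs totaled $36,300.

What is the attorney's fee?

Fee base is the gross recovery, $466,180; costs are reimbursed separately.
First $77,000 at 32% = $24,640.00
Next $197,000 at 29% = $57,130.00
Next $88,000 at 26% = $22,880.00
Next $69,000 at 17% = $11,730.00
Remaining $35,180 at 10% = $3,518.00
Fee: $24,640.00 + $57,130.00 + $22,880.00 + $11,730.00 + $3,518.00 = $119,898.00
$119,898.00 is under the $171,000 cap.

$119,898.00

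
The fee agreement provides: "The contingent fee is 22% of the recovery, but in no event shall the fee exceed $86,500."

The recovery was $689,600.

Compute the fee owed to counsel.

22% of $689,600 = $151,712.00
That exceeds the $86,500 cap, so the fee is capped at $86,500.

$86,500.00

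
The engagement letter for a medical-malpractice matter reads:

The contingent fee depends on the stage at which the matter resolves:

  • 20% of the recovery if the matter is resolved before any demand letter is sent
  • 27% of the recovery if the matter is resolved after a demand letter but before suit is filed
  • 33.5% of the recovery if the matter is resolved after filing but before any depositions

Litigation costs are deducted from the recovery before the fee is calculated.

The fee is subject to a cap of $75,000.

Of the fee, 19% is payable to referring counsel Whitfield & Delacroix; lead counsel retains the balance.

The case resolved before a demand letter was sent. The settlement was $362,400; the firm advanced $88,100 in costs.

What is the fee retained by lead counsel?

Fee base (net of costs): $362,400 − $88,100 = $274,300
The matter resolved before a demand letter was sent, so the 20% rate applies.
$274,300 × 20% = $54,860.00
$54,860.00 is under the $75,000 cap.
Referral share: 19% of $54,860.00 = $10,423.40; lead counsel retains $54,860.00 − $10,423.40 = $44,436.60.

$44,436.60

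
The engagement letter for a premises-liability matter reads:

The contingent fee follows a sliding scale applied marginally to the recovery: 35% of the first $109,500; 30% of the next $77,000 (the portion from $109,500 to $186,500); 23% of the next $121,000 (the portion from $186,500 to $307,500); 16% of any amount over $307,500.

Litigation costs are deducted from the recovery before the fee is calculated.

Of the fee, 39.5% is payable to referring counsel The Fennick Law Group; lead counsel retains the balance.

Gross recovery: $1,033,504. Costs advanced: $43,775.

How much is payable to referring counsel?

$78,372.60

Fee base (net of costs): $1,033,504 − $43,775 = $989,729
First $109,500 at 35% = $38,325.00
Next $77,000 at 30% = $23,100.00
Next $121,000 at 23% = $27,830.00
Remaining $682,229 at 16% = $109,156.64
Fee: $38,325.00 + $23,100.00 + $27,830.00 + $109,156.64 = $198,411.64
Referral share: 39.5% of $198,411.64 = $78,372.60; lead counsel retains $198,411.64 − $78,372.60 = $120,039.04.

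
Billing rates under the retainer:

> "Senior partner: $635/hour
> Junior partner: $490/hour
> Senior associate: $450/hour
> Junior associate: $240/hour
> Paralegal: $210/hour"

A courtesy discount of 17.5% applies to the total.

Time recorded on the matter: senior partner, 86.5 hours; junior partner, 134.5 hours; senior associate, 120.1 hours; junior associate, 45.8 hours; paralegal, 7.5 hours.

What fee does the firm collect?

Senior partner: 86.5 × $635 = $54,927.50
Junior partner: 134.5 × $490 = $65,905.00
Senior associate: 120.1 × $450 = $54,045.00
Junior associate: 45.8 × $240 = $10,992.00
Paralegal: 7.5 × $210 = $1,575.00
Subtotal: $187,444.50
Less 17.5% discount: −$32,802.79
Total: $187,444.50 − $32,802.79 = $154,641.71

$154,641.71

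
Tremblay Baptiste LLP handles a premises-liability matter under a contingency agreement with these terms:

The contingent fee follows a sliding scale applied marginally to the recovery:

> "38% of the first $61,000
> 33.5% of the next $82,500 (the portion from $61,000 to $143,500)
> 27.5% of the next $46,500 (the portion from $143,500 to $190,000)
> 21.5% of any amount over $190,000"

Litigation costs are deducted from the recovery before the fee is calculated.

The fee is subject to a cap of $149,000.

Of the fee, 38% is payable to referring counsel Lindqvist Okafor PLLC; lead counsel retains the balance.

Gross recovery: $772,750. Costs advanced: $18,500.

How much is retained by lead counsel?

Fee base (net of costs): $772,750 − $18,500 = $754,250
First $61,000 at 38% = $23,180.00
Next $82,500 at 33.5% = $27,637.50
Next $46,500 at 27.5% = $12,787.50
Remaining $564,250 at 21.5% = $121,313.75
Fee: $23,180.00 + $27,637.50 + $12,787.50 + $121,313.75 = $184,918.75
$184,918.75 exceeds the $149,000 cap, so the fee is capped at $149,000.00.
Referral share: 38% of $149,000.00 = $56,620.00; lead counsel retains $149,000.00 − $56,620.00 = $92,380.00.

$92,380.00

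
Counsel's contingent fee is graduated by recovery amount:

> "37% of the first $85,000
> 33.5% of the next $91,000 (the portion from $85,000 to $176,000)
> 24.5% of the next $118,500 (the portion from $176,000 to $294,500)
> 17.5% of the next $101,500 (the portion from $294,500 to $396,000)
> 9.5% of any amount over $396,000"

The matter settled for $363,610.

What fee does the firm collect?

First $85,000 at 37% = $31,450.00
Next $91,000 at 33.5% = $30,485.00
Next $118,500 at 24.5% = $29,032.50
Remaining $69,110 at 17.5% = $12,094.25
Fee: $31,450.00 + $30,485.00 + $29,032.50 + $12,094.25 = $103,061.75

$103,061.75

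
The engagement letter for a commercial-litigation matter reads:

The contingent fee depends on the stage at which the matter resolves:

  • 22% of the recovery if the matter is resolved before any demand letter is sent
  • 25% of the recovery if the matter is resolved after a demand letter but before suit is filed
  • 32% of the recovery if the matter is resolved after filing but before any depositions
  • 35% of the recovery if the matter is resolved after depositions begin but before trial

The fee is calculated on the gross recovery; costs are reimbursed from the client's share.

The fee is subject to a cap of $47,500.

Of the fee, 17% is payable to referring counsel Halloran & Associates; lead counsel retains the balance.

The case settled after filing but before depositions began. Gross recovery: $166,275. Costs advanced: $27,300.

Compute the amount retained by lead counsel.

$39,425.00

Fee base is the gross recovery, $166,275; costs are reimbursed separately.
The matter settled after filing but before depositions began, so the 32% rate applies.
$166,275 × 32% = $53,208.00
$53,208.00 exceeds the $47,500 cap, so the fee is capped at $47,500.00.
Referral share: 17% of $47,500.00 = $8,075.00; lead counsel retains $47,500.00 − $8,075.00 = $39,425.00.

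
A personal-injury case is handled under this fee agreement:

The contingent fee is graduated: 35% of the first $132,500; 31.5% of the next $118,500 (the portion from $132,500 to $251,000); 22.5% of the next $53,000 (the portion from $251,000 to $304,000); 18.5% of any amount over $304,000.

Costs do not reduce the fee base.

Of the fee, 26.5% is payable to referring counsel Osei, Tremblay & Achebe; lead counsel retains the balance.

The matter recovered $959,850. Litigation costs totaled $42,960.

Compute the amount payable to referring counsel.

Fee base is the gross recovery, $959,850; costs are reimbursed separately.
First $132,500 at 35% = $46,375.00
Next $118,500 at 31.5% = $37,327.50
Next $53,000 at 22.5% = $11,925.00
Remaining $655,850 at 18.5% = $121,332.25
Fee: $46,375.00 + $37,327.50 + $11,925.00 + $121,332.25 = $216,959.75
Referral share: 26.5% of $216,959.75 = $57,494.33; lead counsel retains $216,959.75 − $57,494.33 = $159,465.42.

$57,494.33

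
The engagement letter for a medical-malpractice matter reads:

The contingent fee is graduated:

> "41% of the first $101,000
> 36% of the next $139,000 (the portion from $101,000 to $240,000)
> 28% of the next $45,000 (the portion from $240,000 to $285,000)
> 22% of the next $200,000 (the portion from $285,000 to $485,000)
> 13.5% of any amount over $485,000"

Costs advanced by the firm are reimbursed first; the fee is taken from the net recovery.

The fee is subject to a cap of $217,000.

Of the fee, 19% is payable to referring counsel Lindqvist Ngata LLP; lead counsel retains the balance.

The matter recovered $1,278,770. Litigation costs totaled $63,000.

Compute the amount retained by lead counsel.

Fee base (net of costs): $1,278,770 − $63,000 = $1,215,770
First $101,000 at 41% = $41,410.00
Next $139,000 at 36% = $50,040.00
Next $45,000 at 28% = $12,600.00
Next $200,000 at 22% = $44,000.00
Remaining $730,770 at 13.5% = $98,653.95
Fee: $41,410.00 + $50,040.00 + $12,600.00 + $44,000.00 + $98,653.95 = $246,703.95
$246,703.95 exceeds the $217,000 cap, so the fee is capped at $217,000.00.
Referral share: 19% of $217,000.00 = $41,230.00; lead counsel retains $217,000.00 − $41,230.00 = $175,770.00.

$175,770.00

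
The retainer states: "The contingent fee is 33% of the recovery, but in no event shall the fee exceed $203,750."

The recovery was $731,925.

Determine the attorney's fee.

33% of $731,925 = $241,535.25
That exceeds the $203,750 cap, so the fee is capped at $203,750.

$203,750.00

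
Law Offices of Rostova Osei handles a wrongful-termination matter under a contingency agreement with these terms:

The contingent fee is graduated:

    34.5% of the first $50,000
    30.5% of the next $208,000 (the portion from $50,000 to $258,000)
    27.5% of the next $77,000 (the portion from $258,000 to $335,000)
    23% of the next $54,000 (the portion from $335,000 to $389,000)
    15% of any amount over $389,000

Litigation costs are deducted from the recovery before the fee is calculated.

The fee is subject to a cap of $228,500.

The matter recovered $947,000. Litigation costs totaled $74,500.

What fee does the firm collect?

$186,810.00

Fee base (net of costs): $947,000 − $74,500 = $872,500
First $50,000 at 34.5% = $17,250.00
Next $208,000 at 30.5% = $63,440.00
Next $77,000 at 27.5% = $21,175.00
Next $54,000 at 23% = $12,420.00
Remaining $483,500 at 15% = $72,525.00
Fee: $17,250.00 + $63,440.00 + $21,175.00 + $12,420.00 + $72,525.00 = $186,810.00
$186,810.00 is under the $228,500 cap.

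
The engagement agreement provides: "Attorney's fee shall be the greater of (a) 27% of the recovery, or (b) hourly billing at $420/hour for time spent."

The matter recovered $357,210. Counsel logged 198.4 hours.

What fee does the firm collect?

(a) 27% of $357,210 = $96,446.70
(b) 198.4 × $420 = $83,328.00
The greater is (a): $96,446.70.

$96,446.70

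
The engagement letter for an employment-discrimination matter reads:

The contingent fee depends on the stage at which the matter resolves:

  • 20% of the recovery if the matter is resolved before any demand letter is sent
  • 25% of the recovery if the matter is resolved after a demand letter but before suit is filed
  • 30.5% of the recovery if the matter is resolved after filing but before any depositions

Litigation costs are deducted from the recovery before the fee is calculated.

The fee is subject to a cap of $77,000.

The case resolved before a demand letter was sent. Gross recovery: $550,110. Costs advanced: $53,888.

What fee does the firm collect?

$77,000.00

Fee base (net of costs): $550,110 − $53,888 = $496,222
The matter resolved before a demand letter was sent, so the 20% rate applies.
$496,222 × 20% = $99,244.40
$99,244.40 exceeds the $77,000 cap, so the fee is capped at $77,000.00.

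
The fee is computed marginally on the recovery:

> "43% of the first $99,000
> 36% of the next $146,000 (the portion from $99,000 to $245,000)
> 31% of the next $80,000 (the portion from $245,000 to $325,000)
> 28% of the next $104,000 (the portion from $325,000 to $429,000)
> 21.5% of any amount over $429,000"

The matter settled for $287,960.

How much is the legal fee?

First $99,000 at 43% = $42,570.00
Next $146,000 at 36% = $52,560.00
Remaining $42,960 at 31% = $13,317.60
Fee: $42,570.00 + $52,560.00 + $13,317.60 = $108,447.60

$108,447.60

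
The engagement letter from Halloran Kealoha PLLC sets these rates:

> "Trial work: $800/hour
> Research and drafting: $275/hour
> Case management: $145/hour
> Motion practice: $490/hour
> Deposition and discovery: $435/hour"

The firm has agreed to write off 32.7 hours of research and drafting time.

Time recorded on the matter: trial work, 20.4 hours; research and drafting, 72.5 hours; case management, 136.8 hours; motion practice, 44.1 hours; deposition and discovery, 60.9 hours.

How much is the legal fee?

$95,201.50

Trial work: 20.4 × $800 = $16,320.00
Research and drafting: 72.5 × $275 = $19,937.50
Case management: 136.8 × $145 = $19,836.00
Motion practice: 44.1 × $490 = $21,609.00
Deposition and discovery: 60.9 × $435 = $26,491.50
Subtotal: $104,194.00
Write-off: 32.7 × $275 = $8,992.50
Total: $104,194.00 − $8,992.50 = $95,201.50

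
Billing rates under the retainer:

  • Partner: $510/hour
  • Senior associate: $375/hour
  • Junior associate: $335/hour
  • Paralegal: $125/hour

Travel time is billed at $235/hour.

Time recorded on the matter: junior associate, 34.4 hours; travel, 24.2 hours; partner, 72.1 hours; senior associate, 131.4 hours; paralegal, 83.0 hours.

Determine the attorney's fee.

$113,632.00

Partner: 72.1 × $510 = $36,771.00
Senior associate: 131.4 × $375 = $49,275.00
Junior associate: 34.4 × $335 = $11,524.00
Paralegal: 83.0 × $125 = $10,375.00
Subtotal: $36,771.00 + $49,275.00 + $11,524.00 + $10,375.00 = $107,945.00
Travel: 24.2 × $235 = $5,687.00
Total: $107,945.00 + $5,687.00 = $113,632.00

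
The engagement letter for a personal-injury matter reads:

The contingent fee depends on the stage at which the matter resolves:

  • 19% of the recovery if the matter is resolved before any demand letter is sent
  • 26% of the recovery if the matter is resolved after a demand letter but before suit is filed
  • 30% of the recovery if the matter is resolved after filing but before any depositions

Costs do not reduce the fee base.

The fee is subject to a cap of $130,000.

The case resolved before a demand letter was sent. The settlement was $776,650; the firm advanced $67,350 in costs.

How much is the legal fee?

$130,000.00

Fee base is the gross recovery, $776,650; costs are reimbursed separately.
The matter resolved before a demand letter was sent, so the 19% rate applies.
$776,650 × 19% = $147,563.50
$147,563.50 exceeds the $130,000 cap, so the fee is capped at $130,000.00.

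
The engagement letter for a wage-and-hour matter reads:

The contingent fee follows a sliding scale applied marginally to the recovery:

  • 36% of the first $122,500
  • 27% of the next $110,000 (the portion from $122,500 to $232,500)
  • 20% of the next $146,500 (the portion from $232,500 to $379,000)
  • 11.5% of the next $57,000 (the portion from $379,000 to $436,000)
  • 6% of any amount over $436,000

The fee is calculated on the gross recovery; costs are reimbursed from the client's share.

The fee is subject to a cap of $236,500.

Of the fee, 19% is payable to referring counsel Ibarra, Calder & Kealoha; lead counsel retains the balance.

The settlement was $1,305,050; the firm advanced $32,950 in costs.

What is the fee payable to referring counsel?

$30,741.62

Fee base is the gross recovery, $1,305,050; costs are reimbursed separately.
First $122,500 at 36% = $44,100.00
Next $110,000 at 27% = $29,700.00
Next $146,500 at 20% = $29,300.00
Next $57,000 at 11.5% = $6,555.00
Remaining $869,050 at 6% = $52,143.00
Fee: $44,100.00 + $29,700.00 + $29,300.00 + $6,555.00 + $52,143.00 = $161,798.00
$161,798.00 is under the $236,500 cap.
Referral share: 19% of $161,798.00 = $30,741.62; lead counsel retains $161,798.00 − $30,741.62 = $131,056.38.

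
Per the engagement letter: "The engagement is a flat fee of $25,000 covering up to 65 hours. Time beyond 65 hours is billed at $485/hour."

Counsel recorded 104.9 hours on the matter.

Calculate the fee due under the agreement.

$44,351.50

Flat fee: $25,000.00
Excess hours: 104.9 − 65 = 39.9
Overrun: 39.9 × $485 = $19,351.50
Total: $25,000.00 + $19,351.50 = $44,351.50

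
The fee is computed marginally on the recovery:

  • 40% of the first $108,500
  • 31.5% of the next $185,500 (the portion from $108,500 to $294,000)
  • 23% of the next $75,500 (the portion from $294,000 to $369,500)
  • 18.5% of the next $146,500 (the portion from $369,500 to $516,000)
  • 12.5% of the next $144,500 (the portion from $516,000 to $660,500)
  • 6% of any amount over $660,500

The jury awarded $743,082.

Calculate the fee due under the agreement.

$169,317.42

First $108,500 at 40% = $43,400.00
Next $185,500 at 31.5% = $58,432.50
Next $75,500 at 23% = $17,365.00
Next $146,500 at 18.5% = $27,102.50
Next $144,500 at 12.5% = $18,062.50
Remaining $82,582 at 6% = $4,954.92
Fee: $43,400.00 + $58,432.50 + $17,365.00 + $27,102.50 + $18,062.50 + $4,954.92 = $169,317.42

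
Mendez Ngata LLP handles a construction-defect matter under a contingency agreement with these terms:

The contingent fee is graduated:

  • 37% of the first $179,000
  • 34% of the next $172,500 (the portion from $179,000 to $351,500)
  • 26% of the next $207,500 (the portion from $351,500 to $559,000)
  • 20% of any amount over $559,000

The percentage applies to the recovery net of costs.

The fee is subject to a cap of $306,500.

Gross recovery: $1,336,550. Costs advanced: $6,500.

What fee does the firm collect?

$306,500.00

Fee base (net of costs): $1,336,550 − $6,500 = $1,330,050
First $179,000 at 37% = $66,230.00
Next $172,500 at 34% = $58,650.00
Next $207,500 at 26% = $53,950.00
Remaining $771,050 at 20% = $154,210.00
Fee: $66,230.00 + $58,650.00 + $53,950.00 + $154,210.00 = $333,040.00
$333,040.00 exceeds the $306,500 cap, so the fee is capped at $306,500.00.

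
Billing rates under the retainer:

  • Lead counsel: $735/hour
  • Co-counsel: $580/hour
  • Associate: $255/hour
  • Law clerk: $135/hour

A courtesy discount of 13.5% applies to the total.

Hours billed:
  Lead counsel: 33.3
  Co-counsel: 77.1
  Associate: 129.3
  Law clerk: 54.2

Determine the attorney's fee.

$94,701.93

Lead counsel: 33.3 × $735 = $24,475.50
Co-counsel: 77.1 × $580 = $44,718.00
Associate: 129.3 × $255 = $32,971.50
Law clerk: 54.2 × $135 = $7,317.00
Subtotal: $109,482.00
Less 13.5% discount: −$14,780.07
Total: $109,482.00 − $14,780.07 = $94,701.93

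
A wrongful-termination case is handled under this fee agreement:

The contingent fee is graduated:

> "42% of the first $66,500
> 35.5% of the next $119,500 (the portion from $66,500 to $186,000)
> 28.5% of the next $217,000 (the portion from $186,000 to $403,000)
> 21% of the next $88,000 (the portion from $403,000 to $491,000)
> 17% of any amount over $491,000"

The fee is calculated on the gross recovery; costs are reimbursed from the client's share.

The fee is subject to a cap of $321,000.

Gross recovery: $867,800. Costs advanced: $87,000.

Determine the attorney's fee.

$214,733.50

Fee base is the gross recovery, $867,800; costs are reimbursed separately.
First $66,500 at 42% = $27,930.00
Next $119,500 at 35.5% = $42,422.50
Next $217,000 at 28.5% = $61,845.00
Next $88,000 at 21% = $18,480.00
Remaining $376,800 at 17% = $64,056.00
Fee: $27,930.00 + $42,422.50 + $61,845.00 + $18,480.00 + $64,056.00 = $214,733.50
$214,733.50 is under the $321,000 cap.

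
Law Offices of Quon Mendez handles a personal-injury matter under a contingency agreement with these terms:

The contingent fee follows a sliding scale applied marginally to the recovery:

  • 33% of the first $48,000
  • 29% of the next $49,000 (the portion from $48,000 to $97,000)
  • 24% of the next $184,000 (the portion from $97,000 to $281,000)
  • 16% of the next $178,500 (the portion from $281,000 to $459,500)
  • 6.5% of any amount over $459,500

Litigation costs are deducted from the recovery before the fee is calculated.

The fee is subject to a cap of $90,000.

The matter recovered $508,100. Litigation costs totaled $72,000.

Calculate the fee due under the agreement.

$90,000.00

Fee base (net of costs): $508,100 − $72,000 = $436,100
First $48,000 at 33% = $15,840.00
Next $49,000 at 29% = $14,210.00
Next $184,000 at 24% = $44,160.00
Remaining $155,100 at 16% = $24,816.00
Fee: $15,840.00 + $14,210.00 + $44,160.00 + $24,816.00 = $99,026.00
$99,026.00 exceeds the $90,000 cap, so the fee is capped at $90,000.00.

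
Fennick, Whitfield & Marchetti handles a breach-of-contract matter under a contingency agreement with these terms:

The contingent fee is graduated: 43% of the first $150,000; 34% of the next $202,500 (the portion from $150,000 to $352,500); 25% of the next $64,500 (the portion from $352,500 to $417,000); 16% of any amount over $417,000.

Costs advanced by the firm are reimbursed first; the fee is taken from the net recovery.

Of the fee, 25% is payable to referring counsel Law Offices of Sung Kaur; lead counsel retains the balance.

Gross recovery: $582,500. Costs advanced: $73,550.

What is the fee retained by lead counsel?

$123,140.25

Fee base (net of costs): $582,500 − $73,550 = $508,950
First $150,000 at 43% = $64,500.00
Next $202,500 at 34% = $68,850.00
Next $64,500 at 25% = $16,125.00
Remaining $91,950 at 16% = $14,712.00
Fee: $64,500.00 + $68,850.00 + $16,125.00 + $14,712.00 = $164,187.00
Referral share: 25% of $164,187.00 = $41,046.75; lead counsel retains $164,187.00 − $41,046.75 = $123,140.25.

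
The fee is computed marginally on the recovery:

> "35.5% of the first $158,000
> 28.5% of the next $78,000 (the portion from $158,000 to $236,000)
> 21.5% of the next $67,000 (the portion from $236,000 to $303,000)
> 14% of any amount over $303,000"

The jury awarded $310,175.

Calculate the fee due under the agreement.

First $158,000 at 35.5% = $56,090.00
Next $78,000 at 28.5% = $22,230.00
Next $67,000 at 21.5% = $14,405.00
Remaining $7,175 at 14% = $1,004.50
Fee: $56,090.00 + $22,230.00 + $14,405.00 + $1,004.50 = $93,729.50

$93,729.50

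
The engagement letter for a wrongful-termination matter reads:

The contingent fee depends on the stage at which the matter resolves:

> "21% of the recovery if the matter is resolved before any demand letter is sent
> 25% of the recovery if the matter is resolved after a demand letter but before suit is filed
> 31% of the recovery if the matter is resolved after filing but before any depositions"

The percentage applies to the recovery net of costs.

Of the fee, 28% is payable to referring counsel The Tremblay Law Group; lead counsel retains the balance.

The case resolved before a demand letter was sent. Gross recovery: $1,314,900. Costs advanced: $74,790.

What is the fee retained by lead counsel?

$187,504.63

Fee base (net of costs): $1,314,900 − $74,790 = $1,240,110
The matter resolved before a demand letter was sent, so the 21% rate applies.
$1,240,110 × 21% = $260,423.10
Referral share: 28% of $260,423.10 = $72,918.47; lead counsel retains $260,423.10 − $72,918.47 = $187,504.63.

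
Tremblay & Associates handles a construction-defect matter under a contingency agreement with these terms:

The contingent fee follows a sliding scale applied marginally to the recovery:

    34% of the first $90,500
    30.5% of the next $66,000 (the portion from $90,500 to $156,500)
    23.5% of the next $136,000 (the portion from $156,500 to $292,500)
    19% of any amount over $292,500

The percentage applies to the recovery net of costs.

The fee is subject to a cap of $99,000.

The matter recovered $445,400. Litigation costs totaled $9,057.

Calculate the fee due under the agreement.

$99,000.00

Fee base (net of costs): $445,400 − $9,057 = $436,343
First $90,500 at 34% = $30,770.00
Next $66,000 at 30.5% = $20,130.00
Next $136,000 at 23.5% = $31,960.00
Remaining $143,843 at 19% = $27,330.17
Fee: $30,770.00 + $20,130.00 + $31,960.00 + $27,330.17 = $110,190.17
$110,190.17 exceeds the $99,000 cap, so the fee is capped at $99,000.00.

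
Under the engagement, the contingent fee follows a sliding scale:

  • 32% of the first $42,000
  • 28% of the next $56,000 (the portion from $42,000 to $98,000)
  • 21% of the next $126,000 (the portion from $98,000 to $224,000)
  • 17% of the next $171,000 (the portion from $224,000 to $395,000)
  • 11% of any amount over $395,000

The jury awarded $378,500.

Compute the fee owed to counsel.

$81,845.00

First $42,000 at 32% = $13,440.00
Next $56,000 at 28% = $15,680.00
Next $126,000 at 21% = $26,460.00
Remaining $154,500 at 17% = $26,265.00
Fee: $13,440.00 + $15,680.00 + $26,460.00 + $26,265.00 = $81,845.00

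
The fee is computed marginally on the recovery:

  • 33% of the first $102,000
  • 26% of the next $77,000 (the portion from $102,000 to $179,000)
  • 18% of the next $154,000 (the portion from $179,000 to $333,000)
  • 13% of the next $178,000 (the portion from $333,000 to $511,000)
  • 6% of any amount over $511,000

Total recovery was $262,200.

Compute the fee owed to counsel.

First $102,000 at 33% = $33,660.00
Next $77,000 at 26% = $20,020.00
Remaining $83,200 at 18% = $14,976.00
Fee: $33,660.00 + $20,020.00 + $14,976.00 = $68,656.00

$68,656.00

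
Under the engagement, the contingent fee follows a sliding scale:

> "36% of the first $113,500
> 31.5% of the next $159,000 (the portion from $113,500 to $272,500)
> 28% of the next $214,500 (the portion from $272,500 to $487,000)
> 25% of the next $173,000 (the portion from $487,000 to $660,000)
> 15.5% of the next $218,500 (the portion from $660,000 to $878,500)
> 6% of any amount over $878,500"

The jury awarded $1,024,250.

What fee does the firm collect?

$236,867.50

First $113,500 at 36% = $40,860.00
Next $159,000 at 31.5% = $50,085.00
Next $214,500 at 28% = $60,060.00
Next $173,000 at 25% = $43,250.00
Next $218,500 at 15.5% = $33,867.50
Remaining $145,750 at 6% = $8,745.00
Fee: $40,860.00 + $50,085.00 + $60,060.00 + $43,250.00 + $33,867.50 + $8,745.00 = $236,867.50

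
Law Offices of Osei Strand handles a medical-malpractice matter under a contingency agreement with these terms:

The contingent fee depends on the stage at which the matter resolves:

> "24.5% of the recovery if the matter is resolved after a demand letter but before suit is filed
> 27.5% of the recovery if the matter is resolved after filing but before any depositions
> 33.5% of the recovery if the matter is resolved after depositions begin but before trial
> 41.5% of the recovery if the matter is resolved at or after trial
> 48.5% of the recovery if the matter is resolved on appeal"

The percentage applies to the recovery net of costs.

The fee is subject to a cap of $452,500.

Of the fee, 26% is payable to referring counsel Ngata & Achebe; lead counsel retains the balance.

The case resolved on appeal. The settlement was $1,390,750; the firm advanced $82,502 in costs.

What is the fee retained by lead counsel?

$334,850.00

Fee base (net of costs): $1,390,750 − $82,502 = $1,308,248
The matter resolved on appeal, so the 48.5% rate applies.
$1,308,248 × 48.5% = $634,500.28
$634,500.28 exceeds the $452,500 cap, so the fee is capped at $452,500.00.
Referral share: 26% of $452,500.00 = $117,650.00; lead counsel retains $452,500.00 − $117,650.00 = $334,850.00.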